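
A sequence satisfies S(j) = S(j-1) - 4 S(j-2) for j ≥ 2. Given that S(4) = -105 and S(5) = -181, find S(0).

Rearranging, S(j-2) = (S(j) - S(j-1)) / -4.
S(3) = (-181 - (-105)) / -4 = -76/-4 = 19
S(2) = (-105 - 19) / -4 = -124/-4 = 31
S(1) = (19 - 31) / -4 = -12/-4 = 3
S(0) = (31 - 3) / -4 = 28/-4 = -7

-7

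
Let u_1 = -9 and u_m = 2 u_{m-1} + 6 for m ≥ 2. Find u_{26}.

The fixed point is 6/(1 - 2) = -6, so u_m + 6 = 2(u_{m-1} + 6).
Hence u_m = -3·2^{m-1} - 6.
u_{26} = -3·2^{25} - 6 = -3·33554432 - 6 = -100663302.

-100663302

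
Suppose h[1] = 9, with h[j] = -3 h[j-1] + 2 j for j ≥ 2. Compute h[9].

53313

h[2] = -3·9 + 4 = -23
h[3] = -3·(-23) + 6 = 75
h[4] = -3·75 + 8 = -217
h[5] = -3·(-217) + 10 = 661
h[6] = -3·661 + 12 = -1971
h[7] = -3·(-1971) + 14 = 5927
h[8] = -3·5927 + 16 = -17765
h[9] = -3·(-17765) + 18 = 53313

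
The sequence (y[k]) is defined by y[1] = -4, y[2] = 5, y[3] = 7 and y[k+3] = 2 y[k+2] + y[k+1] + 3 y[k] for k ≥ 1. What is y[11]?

15157

y[4] = 2(7) + 5 + 3(-4) = 7
y[5] = 2(7) + 7 + 3(5) = 36
y[6] = 2(36) + 7 + 3(7) = 100
y[7] = 2(100) + 36 + 3(7) = 257
y[8] = 2(257) + 100 + 3(36) = 722
y[9] = 2(722) + 257 + 3(100) = 2001
y[10] = 2(2001) + 722 + 3(257) = 5495
y[11] = 2(5495) + 2001 + 3(722) = 15157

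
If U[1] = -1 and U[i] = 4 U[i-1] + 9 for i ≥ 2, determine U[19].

The fixed point is 9/(1 - 4) = -3, so U[i] + 3 = 4(U[i-1] + 3).
Hence U[i] = 2·4^{i-1} - 3.
U[19] = 2·4^{18} - 3 = 2·68719476736 - 3 = 137438953469.

137438953469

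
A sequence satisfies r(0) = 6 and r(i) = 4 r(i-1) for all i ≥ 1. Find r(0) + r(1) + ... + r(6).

r(1) = 4(6) = 24
r(2) = 4(24) = 96
r(3) = 4(96) = 384
r(4) = 4(384) = 1536
r(5) = 4(1536) = 6144
r(6) = 4(6144) = 24576
Sum = 6 + 24 + 96 + 384 + 1536 + 6144 + 24576 = 32766

32766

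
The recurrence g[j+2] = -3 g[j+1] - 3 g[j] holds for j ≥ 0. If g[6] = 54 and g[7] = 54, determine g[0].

-2

Rearranging, g[j-2] = (g[j] + 3 g[j-1]) / -3.
g[5] = (54 + 3(54)) / -3 = 216/-3 = -72
g[4] = (54 + 3(-72)) / -3 = -162/-3 = 54
g[3] = (-72 + 3(54)) / -3 = 90/-3 = -30
g[2] = (54 + 3(-30)) / -3 = -36/-3 = 12
g[1] = (-30 + 3(12)) / -3 = 6/-3 = -2
g[0] = (12 + 3(-2)) / -3 = 6/-3 = -2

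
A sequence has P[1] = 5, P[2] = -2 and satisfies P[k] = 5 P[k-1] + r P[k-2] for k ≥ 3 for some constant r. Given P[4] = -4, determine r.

2

P[3] = -10 + 5r
P[4] = -50 + 23r
So -50 + 23r = -4, giving r = 2.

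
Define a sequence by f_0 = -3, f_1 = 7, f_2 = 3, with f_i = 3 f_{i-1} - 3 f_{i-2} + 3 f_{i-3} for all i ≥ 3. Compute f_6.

-153

f_3 = 3·3 - 3·7 + 3·(-3) = -21
f_4 = 3·(-21) - 3·3 + 3·7 = -51
f_5 = 3·(-51) - 3·(-21) + 3·3 = -81
f_6 = 3·(-81) - 3·(-51) + 3·(-21) = -153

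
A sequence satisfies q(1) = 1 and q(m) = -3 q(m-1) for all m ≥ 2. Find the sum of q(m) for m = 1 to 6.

q(2) = -3(1) = -3
q(3) = -3(-3) = 9
q(4) = -3(9) = -27
q(5) = -3(-27) = 81
q(6) = -3(81) = -243
Sum = 1 + (-3) + 9 + (-27) + 81 + (-243) = -182

-182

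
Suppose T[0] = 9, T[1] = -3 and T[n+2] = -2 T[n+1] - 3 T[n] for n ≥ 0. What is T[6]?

T[2] = -2·(-3) - 3·9 = -21
T[3] = -2·(-21) - 3·(-3) = 51
T[4] = -2·51 - 3·(-21) = -39
T[5] = -2·(-39) - 3·51 = -75
T[6] = -2·(-75) - 3·(-39) = 267

267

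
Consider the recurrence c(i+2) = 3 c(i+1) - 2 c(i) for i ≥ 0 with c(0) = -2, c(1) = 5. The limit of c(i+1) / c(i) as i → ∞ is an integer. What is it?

The characteristic equation is r^2 - 3r + 2 = 0, which factors as (r - 2)(r - 1) = 0.
So the roots are 2 and 1. Since |2| > |1| and the coefficient of 2^i is non-zero, the ratio tends to 2.

2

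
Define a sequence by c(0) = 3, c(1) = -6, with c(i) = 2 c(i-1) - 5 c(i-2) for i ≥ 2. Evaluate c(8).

c(2) = 2(-6) - 5(3) = -27
c(3) = 2(-27) - 5(-6) = -24
c(4) = 2(-24) - 5(-27) = 87
c(5) = 2(87) - 5(-24) = 294
c(6) = 2(294) - 5(87) = 153
c(7) = 2(153) - 5(294) = -1164
c(8) = 2(-1164) - 5(153) = -3093

-3093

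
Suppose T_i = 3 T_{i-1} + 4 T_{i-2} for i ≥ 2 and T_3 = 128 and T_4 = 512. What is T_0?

Rearranging, T_{i-2} = (T_i - 3 T_{i-1}) / 4.
T_2 = (512 - 3·128) / 4 = 128/4 = 32
T_1 = (128 - 3·32) / 4 = 32/4 = 8
T_0 = (32 - 3·8) / 4 = 8/4 = 2

2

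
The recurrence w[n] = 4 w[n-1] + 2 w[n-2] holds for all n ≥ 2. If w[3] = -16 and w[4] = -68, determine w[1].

Rearranging, w[n-2] = (w[n] - 4 w[n-1]) / 2.
w[2] = (-68 - 4*(-16)) / 2 = -4/2 = -2
w[1] = (-16 - 4*(-2)) / 2 = -8/2 = -4

-4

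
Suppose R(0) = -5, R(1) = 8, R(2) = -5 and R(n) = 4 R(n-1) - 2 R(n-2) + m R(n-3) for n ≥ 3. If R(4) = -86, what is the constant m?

R(3) = -36 - 5m
R(4) = -134 - 12m
So -134 - 12m = -86, giving m = -4.

-4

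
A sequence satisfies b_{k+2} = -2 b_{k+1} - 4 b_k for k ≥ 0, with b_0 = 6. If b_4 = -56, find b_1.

-7

Let b_1 = x.
b_2 = -24 - 2x
b_3 = 48
b_4 = 8x
So 8x = -56, giving x = -7.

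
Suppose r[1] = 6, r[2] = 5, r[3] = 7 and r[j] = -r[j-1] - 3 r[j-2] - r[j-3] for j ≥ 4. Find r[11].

-917

r[4] = -7 - 3*5 - 6 = -28
r[5] = -(-28) - 3*7 - 5 = 2
r[6] = -2 - 3*(-28) - 7 = 75
r[7] = -75 - 3*2 - (-28) = -53
r[8] = -(-53) - 3*75 - 2 = -174
r[9] = -(-174) - 3*(-53) - 75 = 258
r[10] = -258 - 3*(-174) - (-53) = 317
r[11] = -317 - 3*258 - (-174) = -917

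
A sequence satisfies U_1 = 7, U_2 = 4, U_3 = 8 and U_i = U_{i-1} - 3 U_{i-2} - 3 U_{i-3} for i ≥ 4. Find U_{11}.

U_4 = 8 - 3·4 - 3·7 = -25
U_5 = (-25) - 3·8 - 3·4 = -61
U_6 = (-61) - 3·(-25) - 3·8 = -10
U_7 = (-10) - 3·(-61) - 3·(-25) = 248
U_8 = 248 - 3·(-10) - 3·(-61) = 461
U_9 = 461 - 3·248 - 3·(-10) = -253
U_{10} = (-253) - 3·461 - 3·248 = -2380
U_{11} = (-2380) - 3·(-253) - 3·461 = -3004

-3004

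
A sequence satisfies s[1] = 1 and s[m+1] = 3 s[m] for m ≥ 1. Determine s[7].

s[2] = 3(1) = 3
s[3] = 3(3) = 9
s[4] = 3(9) = 27
s[5] = 3(27) = 81
s[6] = 3(81) = 243
s[7] = 3(243) = 729

729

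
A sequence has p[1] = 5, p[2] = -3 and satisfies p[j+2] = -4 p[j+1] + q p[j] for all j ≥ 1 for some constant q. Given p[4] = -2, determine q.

p[3] = 12 + 5q
p[4] = -48 - 23q
So -48 - 23q = -2, giving q = -2.

-2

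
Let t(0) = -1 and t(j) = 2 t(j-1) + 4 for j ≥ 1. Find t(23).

The fixed point is 4/(1 - 2) = -4, so t(j) + 4 = 2(t(j-1) + 4).
Hence t(j) = 3·2^j - 4.
t(23) = 3·2^{23} - 4 = 3·8388608 - 4 = 25165820.

25165820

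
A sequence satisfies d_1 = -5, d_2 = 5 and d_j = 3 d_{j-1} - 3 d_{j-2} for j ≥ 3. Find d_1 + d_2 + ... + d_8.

420

d_3 = 3(5) - 3(-5) = 30
d_4 = 3(30) - 3(5) = 75
d_5 = 3(75) - 3(30) = 135
d_6 = 3(135) - 3(75) = 180
d_7 = 3(180) - 3(135) = 135
d_8 = 3(135) - 3(180) = -135
Sum = (-5) + 5 + 30 + 75 + 135 + 180 + 135 + (-135) = 420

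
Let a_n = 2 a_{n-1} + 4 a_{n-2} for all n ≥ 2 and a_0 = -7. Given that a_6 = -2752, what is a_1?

Let a_1 = z.
a_2 = -28 + 2z
a_3 = -56 + 8z
a_4 = -224 + 24z
a_5 = -672 + 80z
a_6 = -2240 + 256z
So -2240 + 256z = -2752, giving z = -2.

-2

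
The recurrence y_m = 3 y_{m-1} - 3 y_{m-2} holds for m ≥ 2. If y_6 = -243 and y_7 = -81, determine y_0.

9

Rearranging, y_{m-2} = (y_m - 3 y_{m-1}) / -3.
y_5 = (-81 - 3*(-243)) / -3 = 648/-3 = -216
y_4 = (-243 - 3*(-216)) / -3 = 405/-3 = -135
y_3 = (-216 - 3*(-135)) / -3 = 189/-3 = -63
y_2 = (-135 - 3*(-63)) / -3 = 54/-3 = -18
y_1 = (-63 - 3*(-18)) / -3 = -9/-3 = 3
y_0 = (-18 - 3*3) / -3 = -27/-3 = 9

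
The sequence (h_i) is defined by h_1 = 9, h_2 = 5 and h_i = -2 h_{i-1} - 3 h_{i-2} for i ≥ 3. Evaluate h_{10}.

1877

h_3 = -2*5 - 3*9 = -37
h_4 = -2*(-37) - 3*5 = 59
h_5 = -2*59 - 3*(-37) = -7
h_6 = -2*(-7) - 3*59 = -163
h_7 = -2*(-163) - 3*(-7) = 347
h_8 = -2*347 - 3*(-163) = -205
h_9 = -2*(-205) - 3*347 = -631
h_{10} = -2*(-631) - 3*(-205) = 1877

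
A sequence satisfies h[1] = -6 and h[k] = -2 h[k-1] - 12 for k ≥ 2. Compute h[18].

The fixed point is -12/(1 + 2) = -4, so h[k] + 4 = -2(h[k-1] + 4).
Hence h[k] = -2·(-2)^{k-1} - 4.
h[18] = -2·(-2)^{17} - 4 = -2·-131072 - 4 = 262140.

262140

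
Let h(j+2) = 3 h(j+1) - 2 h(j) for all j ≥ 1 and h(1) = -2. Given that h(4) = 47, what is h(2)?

5

Let h(2) = w.
h(3) = 4 + 3w
h(4) = 12 + 7w
So 12 + 7w = 47, giving w = 5.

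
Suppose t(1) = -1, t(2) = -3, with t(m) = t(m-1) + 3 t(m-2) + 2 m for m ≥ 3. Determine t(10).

731

t(3) = (-3) + 3(-1) + 6 = 0
t(4) = 0 + 3(-3) + 8 = -1
t(5) = (-1) + 3(0) + 10 = 9
t(6) = 9 + 3(-1) + 12 = 18
t(7) = 18 + 3(9) + 14 = 59
t(8) = 59 + 3(18) + 16 = 129
t(9) = 129 + 3(59) + 18 = 324
t(10) = 324 + 3(129) + 20 = 731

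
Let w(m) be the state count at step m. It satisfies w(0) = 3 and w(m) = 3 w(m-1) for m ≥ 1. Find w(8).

w(1) = 3*3 = 9
w(2) = 3*9 = 27
w(3) = 3*27 = 81
w(4) = 3*81 = 243
w(5) = 3*243 = 729
w(6) = 3*729 = 2187
w(7) = 3*2187 = 6561
w(8) = 3*6561 = 19683

19683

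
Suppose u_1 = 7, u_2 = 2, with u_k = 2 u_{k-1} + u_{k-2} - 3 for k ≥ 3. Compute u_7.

196

u_3 = 2*2 + 7 - 3 = 8
u_4 = 2*8 + 2 - 3 = 15
u_5 = 2*15 + 8 - 3 = 35
u_6 = 2*35 + 15 - 3 = 82
u_7 = 2*82 + 35 - 3 = 196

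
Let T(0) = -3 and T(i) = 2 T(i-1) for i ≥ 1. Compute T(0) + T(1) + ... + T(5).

T(1) = 2·(-3) = -6
T(2) = 2·(-6) = -12
T(3) = 2·(-12) = -24
T(4) = 2·(-24) = -48
T(5) = 2·(-48) = -96
Sum = (-3) + (-6) + (-12) + (-24) + (-48) + (-96) = -189

-189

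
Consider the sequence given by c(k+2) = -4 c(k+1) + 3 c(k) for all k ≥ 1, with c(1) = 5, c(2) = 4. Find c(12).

3171232

c(3) = -4*4 + 3*5 = -1
c(4) = -4*(-1) + 3*4 = 16
c(5) = -4*16 + 3*(-1) = -67
c(6) = -4*(-67) + 3*16 = 316
c(7) = -4*316 + 3*(-67) = -1465
c(8) = -4*(-1465) + 3*316 = 6808
c(9) = -4*6808 + 3*(-1465) = -31627
c(10) = -4*(-31627) + 3*6808 = 146932
c(11) = -4*146932 + 3*(-31627) = -682609
c(12) = -4*(-682609) + 3*146932 = 3171232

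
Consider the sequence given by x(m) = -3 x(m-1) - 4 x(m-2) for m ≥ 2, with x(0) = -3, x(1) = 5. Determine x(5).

x(2) = -3·5 - 4·(-3) = -3
x(3) = -3·(-3) - 4·5 = -11
x(4) = -3·(-11) - 4·(-3) = 45
x(5) = -3·45 - 4·(-11) = -91

-91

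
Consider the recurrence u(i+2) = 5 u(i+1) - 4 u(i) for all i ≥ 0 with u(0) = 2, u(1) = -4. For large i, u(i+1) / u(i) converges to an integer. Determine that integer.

4

The characteristic equation is r^2 - 5r + 4 = 0, which factors as (r - 4)(r - 1) = 0.
So the roots are 4 and 1. Since |4| > |1| and the coefficient of 4^i is non-zero, the ratio tends to 4.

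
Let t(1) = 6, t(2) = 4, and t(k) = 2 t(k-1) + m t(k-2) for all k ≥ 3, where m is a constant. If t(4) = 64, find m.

t(3) = 8 + 6m
t(4) = 16 + 16m
So 16 + 16m = 64, giving m = 3.

3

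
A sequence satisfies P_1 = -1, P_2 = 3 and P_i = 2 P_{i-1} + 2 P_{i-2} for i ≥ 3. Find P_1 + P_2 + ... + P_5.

P_3 = 2*3 + 2*(-1) = 4
P_4 = 2*4 + 2*3 = 14
P_5 = 2*14 + 2*4 = 36
Sum = (-1) + 3 + 4 + 14 + 36 = 56

56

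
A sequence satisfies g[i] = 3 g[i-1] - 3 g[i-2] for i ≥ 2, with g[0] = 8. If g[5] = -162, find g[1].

6

Let g[1] = w.
g[2] = -24 + 3w
g[3] = -72 + 6w
g[4] = -144 + 9w
g[5] = -216 + 9w
So -216 + 9w = -162, giving w = 6.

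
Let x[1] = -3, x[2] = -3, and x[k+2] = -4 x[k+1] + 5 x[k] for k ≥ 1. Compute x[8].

x[3] = -4·(-3) + 5·(-3) = -3
x[4] = -4·(-3) + 5·(-3) = -3
x[5] = -4·(-3) + 5·(-3) = -3
x[6] = -4·(-3) + 5·(-3) = -3
x[7] = -4·(-3) + 5·(-3) = -3
x[8] = -4·(-3) + 5·(-3) = -3

-3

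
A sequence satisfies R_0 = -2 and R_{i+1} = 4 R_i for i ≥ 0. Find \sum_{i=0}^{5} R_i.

-2730

R_1 = 4(-2) = -8
R_2 = 4(-8) = -32
R_3 = 4(-32) = -128
R_4 = 4(-128) = -512
R_5 = 4(-512) = -2048
Sum = (-2) + (-8) + (-32) + (-128) + (-512) + (-2048) = -2730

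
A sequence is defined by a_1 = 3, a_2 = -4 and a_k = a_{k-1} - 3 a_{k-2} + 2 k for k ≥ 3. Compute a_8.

a_3 = (-4) - 3*3 + 6 = -7
a_4 = (-7) - 3*(-4) + 8 = 13
a_5 = 13 - 3*(-7) + 10 = 44
a_6 = 44 - 3*13 + 12 = 17
a_7 = 17 - 3*44 + 14 = -101
a_8 = (-101) - 3*17 + 16 = -136

-136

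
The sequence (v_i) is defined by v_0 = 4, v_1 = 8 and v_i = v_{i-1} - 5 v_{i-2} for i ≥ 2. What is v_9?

3308

v_2 = 8 - 5(4) = -12
v_3 = (-12) - 5(8) = -52
v_4 = (-52) - 5(-12) = 8
v_5 = 8 - 5(-52) = 268
v_6 = 268 - 5(8) = 228
v_7 = 228 - 5(268) = -1112
v_8 = (-1112) - 5(228) = -2252
v_9 = (-2252) - 5(-1112) = 3308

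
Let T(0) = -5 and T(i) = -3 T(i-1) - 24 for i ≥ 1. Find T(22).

The fixed point is -24/(1 + 3) = -6, so T(i) + 6 = -3(T(i-1) + 6).
Hence T(i) = 1·(-3)^i - 6.
T(22) = 1·(-3)^{22} - 6 = 1·31381059609 - 6 = 31381059603.

31381059603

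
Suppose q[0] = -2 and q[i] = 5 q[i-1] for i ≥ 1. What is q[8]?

-781250

q[1] = 5(-2) = -10
q[2] = 5(-10) = -50
q[3] = 5(-50) = -250
q[4] = 5(-250) = -1250
q[5] = 5(-1250) = -6250
q[6] = 5(-6250) = -31250
q[7] = 5(-31250) = -156250
q[8] = 5(-156250) = -781250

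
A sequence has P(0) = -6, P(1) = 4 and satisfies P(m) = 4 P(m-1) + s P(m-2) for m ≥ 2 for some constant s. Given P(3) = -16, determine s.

P(2) = 16 - 6s
P(3) = 64 - 20s
So 64 - 20s = -16, giving s = 4.

4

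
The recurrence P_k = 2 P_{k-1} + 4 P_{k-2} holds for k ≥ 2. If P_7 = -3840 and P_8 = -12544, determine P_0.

Rearranging, P_{k-2} = (P_k - 2 P_{k-1}) / 4.
P_6 = (-12544 - 2·(-3840)) / 4 = -4864/4 = -1216
P_5 = (-3840 - 2·(-1216)) / 4 = -1408/4 = -352
P_4 = (-1216 - 2·(-352)) / 4 = -512/4 = -128
P_3 = (-352 - 2·(-128)) / 4 = -96/4 = -24
P_2 = (-128 - 2·(-24)) / 4 = -80/4 = -20
P_1 = (-24 - 2·(-20)) / 4 = 16/4 = 4
P_0 = (-20 - 2·4) / 4 = -28/4 = -7

-7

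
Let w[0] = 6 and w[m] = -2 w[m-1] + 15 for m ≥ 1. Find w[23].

-8388603

The fixed point is 15/(1 + 2) = 5, so w[m] - 5 = -2(w[m-1] - 5).
Hence w[m] = 1·(-2)^m + 5.
w[23] = 1·(-2)^{23} + 5 = 1·-8388608 + 5 = -8388603.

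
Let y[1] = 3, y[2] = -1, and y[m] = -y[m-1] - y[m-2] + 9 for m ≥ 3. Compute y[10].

y[3] = -(-1) - 3 + 9 = 7
y[4] = -7 - (-1) + 9 = 3
y[5] = -3 - 7 + 9 = -1
y[6] = -(-1) - 3 + 9 = 7
y[7] = -7 - (-1) + 9 = 3
y[8] = -3 - 7 + 9 = -1
y[9] = -(-1) - 3 + 9 = 7
y[10] = -7 - (-1) + 9 = 3

3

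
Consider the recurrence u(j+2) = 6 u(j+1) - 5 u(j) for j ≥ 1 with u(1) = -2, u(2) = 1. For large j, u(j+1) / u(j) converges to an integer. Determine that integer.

5

The characteristic equation is r^2 - 6r + 5 = 0, which factors as (r - 5)(r - 1) = 0.
So the roots are 5 and 1. Since |5| > |1| and the coefficient of 5^j is non-zero, the ratio tends to 5.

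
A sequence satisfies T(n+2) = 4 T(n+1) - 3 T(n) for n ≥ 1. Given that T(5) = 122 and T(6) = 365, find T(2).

5

Rearranging, T(n-2) = (T(n) - 4 T(n-1)) / -3.
T(4) = (365 - 4*122) / -3 = -123/-3 = 41
T(3) = (122 - 4*41) / -3 = -42/-3 = 14
T(2) = (41 - 4*14) / -3 = -15/-3 = 5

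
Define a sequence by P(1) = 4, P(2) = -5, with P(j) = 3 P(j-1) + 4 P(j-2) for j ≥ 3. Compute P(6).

P(3) = 3·(-5) + 4·4 = 1
P(4) = 3·1 + 4·(-5) = -17
P(5) = 3·(-17) + 4·1 = -47
P(6) = 3·(-47) + 4·(-17) = -209

-209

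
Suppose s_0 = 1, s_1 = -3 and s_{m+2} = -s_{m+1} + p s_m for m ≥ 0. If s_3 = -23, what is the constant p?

s_2 = 3 + p
s_3 = -3 - 4p
So -3 - 4p = -23, giving p = 5.

5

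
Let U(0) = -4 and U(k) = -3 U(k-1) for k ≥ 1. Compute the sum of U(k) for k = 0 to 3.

U(1) = -3*(-4) = 12
U(2) = -3*12 = -36
U(3) = -3*(-36) = 108
Sum = (-4) + 12 + (-36) + 108 = 80

80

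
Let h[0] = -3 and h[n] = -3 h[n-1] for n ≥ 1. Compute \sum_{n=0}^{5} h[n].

h[1] = -3(-3) = 9
h[2] = -3(9) = -27
h[3] = -3(-27) = 81
h[4] = -3(81) = -243
h[5] = -3(-243) = 729
Sum = (-3) + 9 + (-27) + 81 + (-243) + 729 = 546

546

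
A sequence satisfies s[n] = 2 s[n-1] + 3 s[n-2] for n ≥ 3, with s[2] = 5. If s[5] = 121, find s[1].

Let s[1] = x.
s[3] = 10 + 3x
s[4] = 35 + 6x
s[5] = 100 + 21x
So 100 + 21x = 121, giving x = 1.

1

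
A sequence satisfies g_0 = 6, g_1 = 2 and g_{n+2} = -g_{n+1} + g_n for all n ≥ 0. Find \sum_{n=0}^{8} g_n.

g_2 = -2 + 6 = 4
g_3 = -4 + 2 = -2
g_4 = -(-2) + 4 = 6
g_5 = -6 + (-2) = -8
g_6 = -(-8) + 6 = 14
g_7 = -14 + (-8) = -22
g_8 = -(-22) + 14 = 36
Sum = 6 + 2 + 4 + (-2) + 6 + (-8) + 14 + (-22) + 36 = 36

36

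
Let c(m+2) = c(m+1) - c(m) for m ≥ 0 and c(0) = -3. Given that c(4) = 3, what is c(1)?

-3

Let c(1) = z.
c(2) = 3 + z
c(3) = 3
c(4) = -z
So -z = 3, giving z = -3.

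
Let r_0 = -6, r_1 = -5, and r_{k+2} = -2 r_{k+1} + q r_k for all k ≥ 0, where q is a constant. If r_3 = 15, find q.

5

r_2 = 10 - 6q
r_3 = -20 + 7q
So -20 + 7q = 15, giving q = 5.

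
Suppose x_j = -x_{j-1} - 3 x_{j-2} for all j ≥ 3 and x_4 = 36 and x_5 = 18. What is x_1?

8

Rearranging, x_{j-2} = (x_j + x_{j-1}) / -3.
x_3 = (18 + 36) / -3 = 54/-3 = -18
x_2 = (36 + (-18)) / -3 = 18/-3 = -6
x_1 = (-18 + (-6)) / -3 = -24/-3 = 8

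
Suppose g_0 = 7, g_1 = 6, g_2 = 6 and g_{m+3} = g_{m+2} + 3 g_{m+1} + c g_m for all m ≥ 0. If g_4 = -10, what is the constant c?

-4

g_3 = 24 + 7c
g_4 = 42 + 13c
So 42 + 13c = -10, giving c = -4.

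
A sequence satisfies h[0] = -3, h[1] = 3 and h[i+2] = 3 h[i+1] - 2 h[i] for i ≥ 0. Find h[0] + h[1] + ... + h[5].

324

h[2] = 3(3) - 2(-3) = 15
h[3] = 3(15) - 2(3) = 39
h[4] = 3(39) - 2(15) = 87
h[5] = 3(87) - 2(39) = 183
Sum = (-3) + 3 + 15 + 39 + 87 + 183 = 324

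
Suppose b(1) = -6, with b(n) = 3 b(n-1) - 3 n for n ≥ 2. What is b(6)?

-2358

b(2) = 3·(-6) - 6 = -24
b(3) = 3·(-24) - 9 = -81
b(4) = 3·(-81) - 12 = -255
b(5) = 3·(-255) - 15 = -780
b(6) = 3·(-780) - 18 = -2358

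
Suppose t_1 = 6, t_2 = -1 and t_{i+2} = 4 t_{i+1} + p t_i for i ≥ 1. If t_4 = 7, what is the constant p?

t_3 = -4 + 6p
t_4 = -16 + 23p
So -16 + 23p = 7, giving p = 1.

1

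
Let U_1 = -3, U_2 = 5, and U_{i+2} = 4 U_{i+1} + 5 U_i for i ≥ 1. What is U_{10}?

U_3 = 4·5 + 5·(-3) = 5
U_4 = 4·5 + 5·5 = 45
U_5 = 4·45 + 5·5 = 205
U_6 = 4·205 + 5·45 = 1045
U_7 = 4·1045 + 5·205 = 5205
U_8 = 4·5205 + 5·1045 = 26045
U_9 = 4·26045 + 5·5205 = 130205
U_{10} = 4·130205 + 5·26045 = 651045

651045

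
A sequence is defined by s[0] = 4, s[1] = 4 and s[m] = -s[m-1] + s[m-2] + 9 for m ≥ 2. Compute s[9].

-56

s[2] = -4 + 4 + 9 = 9
s[3] = -9 + 4 + 9 = 4
s[4] = -4 + 9 + 9 = 14
s[5] = -14 + 4 + 9 = -1
s[6] = -(-1) + 14 + 9 = 24
s[7] = -24 + (-1) + 9 = -16
s[8] = -(-16) + 24 + 9 = 49
s[9] = -49 + (-16) + 9 = -56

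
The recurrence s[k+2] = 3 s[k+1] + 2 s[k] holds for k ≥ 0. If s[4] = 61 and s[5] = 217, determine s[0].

Rearranging, s[k-2] = (s[k] - 3 s[k-1]) / 2.
s[3] = (217 - 3*61) / 2 = 34/2 = 17
s[2] = (61 - 3*17) / 2 = 10/2 = 5
s[1] = (17 - 3*5) / 2 = 2/2 = 1
s[0] = (5 - 3*1) / 2 = 2/2 = 1

1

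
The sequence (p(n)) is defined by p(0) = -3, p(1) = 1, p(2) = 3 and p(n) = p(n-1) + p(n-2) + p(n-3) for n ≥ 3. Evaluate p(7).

p(3) = 3 + 1 + (-3) = 1
p(4) = 1 + 3 + 1 = 5
p(5) = 5 + 1 + 3 = 9
p(6) = 9 + 5 + 1 = 15
p(7) = 15 + 9 + 5 = 29

29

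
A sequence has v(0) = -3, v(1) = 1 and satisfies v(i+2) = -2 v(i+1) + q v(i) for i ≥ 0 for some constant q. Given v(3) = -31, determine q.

-5

v(2) = -2 - 3q
v(3) = 4 + 7q
So 4 + 7q = -31, giving q = -5.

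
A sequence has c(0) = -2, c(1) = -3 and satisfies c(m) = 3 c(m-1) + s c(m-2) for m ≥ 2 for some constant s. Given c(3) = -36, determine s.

1

c(2) = -9 - 2s
c(3) = -27 - 9s
So -27 - 9s = -36, giving s = 1.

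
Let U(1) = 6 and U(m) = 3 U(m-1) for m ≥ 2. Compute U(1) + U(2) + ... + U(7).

6558

U(2) = 3(6) = 18
U(3) = 3(18) = 54
U(4) = 3(54) = 162
U(5) = 3(162) = 486
U(6) = 3(486) = 1458
U(7) = 3(1458) = 4374
Sum = 6 + 18 + 54 + 162 + 486 + 1458 + 4374 = 6558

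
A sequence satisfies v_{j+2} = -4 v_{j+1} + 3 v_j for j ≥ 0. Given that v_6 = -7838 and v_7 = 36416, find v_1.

8

Rearranging, v_{j-2} = (v_j + 4 v_{j-1}) / 3.
v_5 = (36416 + 4·(-7838)) / 3 = 5064/3 = 1688
v_4 = (-7838 + 4·1688) / 3 = -1086/3 = -362
v_3 = (1688 + 4·(-362)) / 3 = 240/3 = 80
v_2 = (-362 + 4·80) / 3 = -42/3 = -14
v_1 = (80 + 4·(-14)) / 3 = 24/3 = 8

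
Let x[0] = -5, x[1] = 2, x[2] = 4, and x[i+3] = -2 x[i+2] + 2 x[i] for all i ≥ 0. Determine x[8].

x[3] = -2(4) + 2(-5) = -18
x[4] = -2(-18) + 2(2) = 40
x[5] = -2(40) + 2(4) = -72
x[6] = -2(-72) + 2(-18) = 108
x[7] = -2(108) + 2(40) = -136
x[8] = -2(-136) + 2(-72) = 128

128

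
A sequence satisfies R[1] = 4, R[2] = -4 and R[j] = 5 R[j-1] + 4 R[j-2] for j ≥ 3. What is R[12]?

R[3] = 5·(-4) + 4·4 = -4
R[4] = 5·(-4) + 4·(-4) = -36
R[5] = 5·(-36) + 4·(-4) = -196
R[6] = 5·(-196) + 4·(-36) = -1124
R[7] = 5·(-1124) + 4·(-196) = -6404
R[8] = 5·(-6404) + 4·(-1124) = -36516
R[9] = 5·(-36516) + 4·(-6404) = -208196
R[10] = 5·(-208196) + 4·(-36516) = -1187044
R[11] = 5·(-1187044) + 4·(-208196) = -6768004
R[12] = 5·(-6768004) + 4·(-1187044) = -38588196

-38588196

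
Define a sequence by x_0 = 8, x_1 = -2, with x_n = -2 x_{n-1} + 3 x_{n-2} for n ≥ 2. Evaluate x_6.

x_2 = -2·(-2) + 3·8 = 28
x_3 = -2·28 + 3·(-2) = -62
x_4 = -2·(-62) + 3·28 = 208
x_5 = -2·208 + 3·(-62) = -602
x_6 = -2·(-602) + 3·208 = 1828

1828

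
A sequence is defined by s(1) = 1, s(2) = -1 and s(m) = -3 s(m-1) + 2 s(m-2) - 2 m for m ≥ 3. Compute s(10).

-7665

s(3) = -3(-1) + 2(1) - 6 = -1
s(4) = -3(-1) + 2(-1) - 8 = -7
s(5) = -3(-7) + 2(-1) - 10 = 9
s(6) = -3(9) + 2(-7) - 12 = -53
s(7) = -3(-53) + 2(9) - 14 = 163
s(8) = -3(163) + 2(-53) - 16 = -611
s(9) = -3(-611) + 2(163) - 18 = 2141
s(10) = -3(2141) + 2(-611) - 20 = -7665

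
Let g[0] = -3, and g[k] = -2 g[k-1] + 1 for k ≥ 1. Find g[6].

-213

g[1] = -2(-3) + 1 = 7
g[2] = -2(7) + 1 = -13
g[3] = -2(-13) + 1 = 27
g[4] = -2(27) + 1 = -53
g[5] = -2(-53) + 1 = 107
g[6] = -2(107) + 1 = -213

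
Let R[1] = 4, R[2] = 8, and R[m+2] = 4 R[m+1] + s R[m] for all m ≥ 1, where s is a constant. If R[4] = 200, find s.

3

R[3] = 32 + 4s
R[4] = 128 + 24s
So 128 + 24s = 200, giving s = 3.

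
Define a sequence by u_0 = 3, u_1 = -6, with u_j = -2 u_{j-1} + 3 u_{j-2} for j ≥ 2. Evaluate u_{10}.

u_2 = -2*(-6) + 3*3 = 21
u_3 = -2*21 + 3*(-6) = -60
u_4 = -2*(-60) + 3*21 = 183
u_5 = -2*183 + 3*(-60) = -546
u_6 = -2*(-546) + 3*183 = 1641
u_7 = -2*1641 + 3*(-546) = -4920
u_8 = -2*(-4920) + 3*1641 = 14763
u_9 = -2*14763 + 3*(-4920) = -44286
u_{10} = -2*(-44286) + 3*14763 = 132861

132861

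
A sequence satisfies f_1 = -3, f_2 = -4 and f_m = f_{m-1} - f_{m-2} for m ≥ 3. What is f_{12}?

f_3 = (-4) - (-3) = -1
f_4 = (-1) - (-4) = 3
f_5 = 3 - (-1) = 4
f_6 = 4 - 3 = 1
f_7 = 1 - 4 = -3
f_8 = (-3) - 1 = -4
f_9 = (-4) - (-3) = -1
f_{10} = (-1) - (-4) = 3
f_{11} = 3 - (-1) = 4
f_{12} = 4 - 3 = 1

1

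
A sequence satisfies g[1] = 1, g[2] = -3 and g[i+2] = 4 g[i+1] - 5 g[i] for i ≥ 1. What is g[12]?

34987

g[3] = 4·(-3) - 5·1 = -17
g[4] = 4·(-17) - 5·(-3) = -53
g[5] = 4·(-53) - 5·(-17) = -127
g[6] = 4·(-127) - 5·(-53) = -243
g[7] = 4·(-243) - 5·(-127) = -337
g[8] = 4·(-337) - 5·(-243) = -133
g[9] = 4·(-133) - 5·(-337) = 1153
g[10] = 4·1153 - 5·(-133) = 5277
g[11] = 4·5277 - 5·1153 = 15343
g[12] = 4·15343 - 5·5277 = 34987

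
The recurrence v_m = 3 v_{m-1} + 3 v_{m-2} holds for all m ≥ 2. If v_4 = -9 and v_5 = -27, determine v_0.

-4

Rearranging, v_{m-2} = (v_m - 3 v_{m-1}) / 3.
v_3 = (-27 - 3(-9)) / 3 = 0/3 = 0
v_2 = (-9 - 3(0)) / 3 = -9/3 = -3
v_1 = (0 - 3(-3)) / 3 = 9/3 = 3
v_0 = (-3 - 3(3)) / 3 = -12/3 = -4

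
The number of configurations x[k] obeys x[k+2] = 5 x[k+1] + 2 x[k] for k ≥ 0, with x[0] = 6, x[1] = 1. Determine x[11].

60560207

x[2] = 5·1 + 2·6 = 17
x[3] = 5·17 + 2·1 = 87
x[4] = 5·87 + 2·17 = 469
x[5] = 5·469 + 2·87 = 2519
x[6] = 5·2519 + 2·469 = 13533
x[7] = 5·13533 + 2·2519 = 72703
x[8] = 5·72703 + 2·13533 = 390581
x[9] = 5·390581 + 2·72703 = 2098311
x[10] = 5·2098311 + 2·390581 = 11272717
x[11] = 5·11272717 + 2·2098311 = 60560207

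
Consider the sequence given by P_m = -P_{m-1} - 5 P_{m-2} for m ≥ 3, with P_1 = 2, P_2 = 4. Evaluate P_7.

-334

P_3 = -4 - 5·2 = -14
P_4 = -(-14) - 5·4 = -6
P_5 = -(-6) - 5·(-14) = 76
P_6 = -76 - 5·(-6) = -46
P_7 = -(-46) - 5·76 = -334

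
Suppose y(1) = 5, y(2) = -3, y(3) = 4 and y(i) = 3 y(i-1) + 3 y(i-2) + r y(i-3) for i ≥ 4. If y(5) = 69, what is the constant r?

4

y(4) = 3 + 5r
y(5) = 21 + 12r
So 21 + 12r = 69, giving r = 4.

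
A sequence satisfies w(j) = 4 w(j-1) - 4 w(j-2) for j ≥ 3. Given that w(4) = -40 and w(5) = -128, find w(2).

Rearranging, w(j-2) = (w(j) - 4 w(j-1)) / -4.
w(3) = (-128 - 4*(-40)) / -4 = 32/-4 = -8
w(2) = (-40 - 4*(-8)) / -4 = -8/-4 = 2

2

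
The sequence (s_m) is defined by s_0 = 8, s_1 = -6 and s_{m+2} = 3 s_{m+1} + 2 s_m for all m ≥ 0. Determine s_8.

-9466

s_2 = 3*(-6) + 2*8 = -2
s_3 = 3*(-2) + 2*(-6) = -18
s_4 = 3*(-18) + 2*(-2) = -58
s_5 = 3*(-58) + 2*(-18) = -210
s_6 = 3*(-210) + 2*(-58) = -746
s_7 = 3*(-746) + 2*(-210) = -2658
s_8 = 3*(-2658) + 2*(-746) = -9466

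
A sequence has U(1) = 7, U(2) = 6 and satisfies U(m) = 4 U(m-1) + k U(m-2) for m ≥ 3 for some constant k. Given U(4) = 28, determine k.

-2

U(3) = 24 + 7k
U(4) = 96 + 34k
So 96 + 34k = 28, giving k = -2.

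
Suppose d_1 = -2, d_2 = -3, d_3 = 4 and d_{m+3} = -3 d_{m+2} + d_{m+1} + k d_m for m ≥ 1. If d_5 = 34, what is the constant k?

-5

d_4 = -15 - 2k
d_5 = 49 + 3k
So 49 + 3k = 34, giving k = -5.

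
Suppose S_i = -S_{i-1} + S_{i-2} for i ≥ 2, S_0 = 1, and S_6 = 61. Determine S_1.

-7

Let S_1 = x.
S_2 = 1 - x
S_3 = -1 + 2x
S_4 = 2 - 3x
S_5 = -3 + 5x
S_6 = 5 - 8x
So 5 - 8x = 61, giving x = -7.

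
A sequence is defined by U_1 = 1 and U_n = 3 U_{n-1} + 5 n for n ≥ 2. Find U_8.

U_2 = 3(1) + 10 = 13
U_3 = 3(13) + 15 = 54
U_4 = 3(54) + 20 = 182
U_5 = 3(182) + 25 = 571
U_6 = 3(571) + 30 = 1743
U_7 = 3(1743) + 35 = 5264
U_8 = 3(5264) + 40 = 15832

15832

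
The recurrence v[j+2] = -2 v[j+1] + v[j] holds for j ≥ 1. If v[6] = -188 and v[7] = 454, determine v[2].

-4

Rearranging, v[j-2] = v[j] + 2 v[j-1].
v[5] = 454 + 2*(-188) = 78
v[4] = -188 + 2*78 = -32
v[3] = 78 + 2*(-32) = 14
v[2] = -32 + 2*14 = -4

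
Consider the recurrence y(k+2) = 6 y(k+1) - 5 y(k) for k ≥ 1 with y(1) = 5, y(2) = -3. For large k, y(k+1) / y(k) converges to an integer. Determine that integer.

The characteristic equation is r^2 - 6r + 5 = 0, which factors as (r - 5)(r - 1) = 0.
So the roots are 5 and 1. Since |5| > |1| and the coefficient of 5^k is non-zero, the ratio tends to 5.

5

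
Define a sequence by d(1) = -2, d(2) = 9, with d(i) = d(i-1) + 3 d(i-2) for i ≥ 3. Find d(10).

d(3) = 9 + 3*(-2) = 3
d(4) = 3 + 3*9 = 30
d(5) = 30 + 3*3 = 39
d(6) = 39 + 3*30 = 129
d(7) = 129 + 3*39 = 246
d(8) = 246 + 3*129 = 633
d(9) = 633 + 3*246 = 1371
d(10) = 1371 + 3*633 = 3270

3270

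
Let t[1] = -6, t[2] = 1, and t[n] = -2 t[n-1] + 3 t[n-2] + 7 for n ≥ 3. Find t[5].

-104

t[3] = -2*1 + 3*(-6) + 7 = -13
t[4] = -2*(-13) + 3*1 + 7 = 36
t[5] = -2*36 + 3*(-13) + 7 = -104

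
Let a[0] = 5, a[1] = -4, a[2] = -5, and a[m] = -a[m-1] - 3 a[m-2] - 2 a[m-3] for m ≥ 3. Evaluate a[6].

a[3] = -(-5) - 3·(-4) - 2·5 = 7
a[4] = -7 - 3·(-5) - 2·(-4) = 16
a[5] = -16 - 3·7 - 2·(-5) = -27
a[6] = -(-27) - 3·16 - 2·7 = -35

-35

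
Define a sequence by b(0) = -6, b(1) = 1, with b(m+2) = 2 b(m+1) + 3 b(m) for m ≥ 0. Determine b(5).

b(2) = 2(1) + 3(-6) = -16
b(3) = 2(-16) + 3(1) = -29
b(4) = 2(-29) + 3(-16) = -106
b(5) = 2(-106) + 3(-29) = -299

-299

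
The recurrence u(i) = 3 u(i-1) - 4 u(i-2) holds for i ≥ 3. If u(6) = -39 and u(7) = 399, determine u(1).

Rearranging, u(i-2) = (u(i) - 3 u(i-1)) / -4.
u(5) = (399 - 3(-39)) / -4 = 516/-4 = -129
u(4) = (-39 - 3(-129)) / -4 = 348/-4 = -87
u(3) = (-129 - 3(-87)) / -4 = 132/-4 = -33
u(2) = (-87 - 3(-33)) / -4 = 12/-4 = -3
u(1) = (-33 - 3(-3)) / -4 = -24/-4 = 6

6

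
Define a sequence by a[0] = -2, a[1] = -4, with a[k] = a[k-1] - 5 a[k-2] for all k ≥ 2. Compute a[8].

a[2] = (-4) - 5*(-2) = 6
a[3] = 6 - 5*(-4) = 26
a[4] = 26 - 5*6 = -4
a[5] = (-4) - 5*26 = -134
a[6] = (-134) - 5*(-4) = -114
a[7] = (-114) - 5*(-134) = 556
a[8] = 556 - 5*(-114) = 1126

1126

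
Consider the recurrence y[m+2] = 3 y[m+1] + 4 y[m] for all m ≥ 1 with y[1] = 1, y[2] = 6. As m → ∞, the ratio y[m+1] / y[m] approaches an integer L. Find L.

The characteristic equation is r^2 - 3r - 4 = 0, which factors as (r - 4)(r + 1) = 0.
So the roots are 4 and -1. Since |4| > |-1| and the coefficient of 4^m is non-zero, the ratio tends to 4.

4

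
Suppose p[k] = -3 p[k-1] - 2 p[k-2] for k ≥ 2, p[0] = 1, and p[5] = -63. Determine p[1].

Let p[1] = v.
p[2] = -2 - 3v
p[3] = 6 + 7v
p[4] = -14 - 15v
p[5] = 30 + 31v
So 30 + 31v = -63, giving v = -3.

-3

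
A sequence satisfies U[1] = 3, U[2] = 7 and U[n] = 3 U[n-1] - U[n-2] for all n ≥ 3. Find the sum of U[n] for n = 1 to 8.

3570

U[3] = 3·7 - 3 = 18
U[4] = 3·18 - 7 = 47
U[5] = 3·47 - 18 = 123
U[6] = 3·123 - 47 = 322
U[7] = 3·322 - 123 = 843
U[8] = 3·843 - 322 = 2207
Sum = 3 + 7 + 18 + 47 + 123 + 322 + 843 + 2207 = 3570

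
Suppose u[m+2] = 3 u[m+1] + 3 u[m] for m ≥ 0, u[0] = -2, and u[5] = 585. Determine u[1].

Let u[1] = v.
u[2] = -6 + 3v
u[3] = -18 + 12v
u[4] = -72 + 45v
u[5] = -270 + 171v
So -270 + 171v = 585, giving v = 5.

5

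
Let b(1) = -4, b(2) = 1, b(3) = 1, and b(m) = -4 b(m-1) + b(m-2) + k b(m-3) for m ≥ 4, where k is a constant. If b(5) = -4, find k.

b(4) = -3 - 4k
b(5) = 13 + 17k
So 13 + 17k = -4, giving k = -1.

-1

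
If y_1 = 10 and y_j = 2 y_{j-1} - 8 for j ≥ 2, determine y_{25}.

The fixed point is -8/(1 - 2) = 8, so y_j - 8 = 2(y_{j-1} - 8).
Hence y_j = 2·2^{j-1} + 8.
y_{25} = 2·2^{24} + 8 = 2·16777216 + 8 = 33554440.

33554440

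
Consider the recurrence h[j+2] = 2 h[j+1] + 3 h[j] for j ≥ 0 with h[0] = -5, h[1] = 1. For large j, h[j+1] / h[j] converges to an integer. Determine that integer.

3

The characteristic equation is r^2 - 2r - 3 = 0, which factors as (r - 3)(r + 1) = 0.
So the roots are 3 and -1. Since |3| > |-1| and the coefficient of 3^j is non-zero, the ratio tends to 3.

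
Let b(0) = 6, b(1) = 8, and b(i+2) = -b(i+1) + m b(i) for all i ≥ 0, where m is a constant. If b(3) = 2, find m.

-3

b(2) = -8 + 6m
b(3) = 8 + 2m
So 8 + 2m = 2, giving m = -3.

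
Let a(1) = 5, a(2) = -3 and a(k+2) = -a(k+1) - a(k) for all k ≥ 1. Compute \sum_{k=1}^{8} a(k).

2

a(3) = -(-3) - 5 = -2
a(4) = -(-2) - (-3) = 5
a(5) = -5 - (-2) = -3
a(6) = -(-3) - 5 = -2
a(7) = -(-2) - (-3) = 5
a(8) = -5 - (-2) = -3
Sum = 5 + (-3) + (-2) + 5 + (-3) + (-2) + 5 + (-3) = 2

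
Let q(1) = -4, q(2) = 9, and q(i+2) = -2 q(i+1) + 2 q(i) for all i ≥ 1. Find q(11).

-79776

q(3) = -2·9 + 2·(-4) = -26
q(4) = -2·(-26) + 2·9 = 70
q(5) = -2·70 + 2·(-26) = -192
q(6) = -2·(-192) + 2·70 = 524
q(7) = -2·524 + 2·(-192) = -1432
q(8) = -2·(-1432) + 2·524 = 3912
q(9) = -2·3912 + 2·(-1432) = -10688
q(10) = -2·(-10688) + 2·3912 = 29200
q(11) = -2·29200 + 2·(-10688) = -79776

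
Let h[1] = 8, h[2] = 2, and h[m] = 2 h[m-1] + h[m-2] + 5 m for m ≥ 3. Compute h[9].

7488

h[3] = 2·2 + 8 + 15 = 27
h[4] = 2·27 + 2 + 20 = 76
h[5] = 2·76 + 27 + 25 = 204
h[6] = 2·204 + 76 + 30 = 514
h[7] = 2·514 + 204 + 35 = 1267
h[8] = 2·1267 + 514 + 40 = 3088
h[9] = 2·3088 + 1267 + 45 = 7488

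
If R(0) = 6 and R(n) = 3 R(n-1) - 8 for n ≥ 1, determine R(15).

28697818

The fixed point is -8/(1 - 3) = 4, so R(n) - 4 = 3(R(n-1) - 4).
Hence R(n) = 2·3^n + 4.
R(15) = 2·3^{15} + 4 = 2·14348907 + 4 = 28697818.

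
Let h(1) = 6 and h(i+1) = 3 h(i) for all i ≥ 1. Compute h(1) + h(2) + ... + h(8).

19680

h(2) = 3·6 = 18
h(3) = 3·18 = 54
h(4) = 3·54 = 162
h(5) = 3·162 = 486
h(6) = 3·486 = 1458
h(7) = 3·1458 = 4374
h(8) = 3·4374 = 13122
Sum = 6 + 18 + 54 + 162 + 486 + 1458 + 4374 + 13122 = 19680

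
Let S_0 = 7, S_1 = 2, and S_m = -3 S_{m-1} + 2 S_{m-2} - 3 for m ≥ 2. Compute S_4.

S_2 = -3·2 + 2·7 - 3 = 5
S_3 = -3·5 + 2·2 - 3 = -14
S_4 = -3·(-14) + 2·5 - 3 = 49

49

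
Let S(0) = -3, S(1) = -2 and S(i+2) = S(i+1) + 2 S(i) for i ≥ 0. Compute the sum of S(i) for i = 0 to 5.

S(2) = (-2) + 2·(-3) = -8
S(3) = (-8) + 2·(-2) = -12
S(4) = (-12) + 2·(-8) = -28
S(5) = (-28) + 2·(-12) = -52
Sum = (-3) + (-2) + (-8) + (-12) + (-28) + (-52) = -105

-105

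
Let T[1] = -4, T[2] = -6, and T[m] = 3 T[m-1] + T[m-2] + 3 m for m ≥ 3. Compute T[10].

T[3] = 3·(-6) + (-4) + 9 = -13
T[4] = 3·(-13) + (-6) + 12 = -33
T[5] = 3·(-33) + (-13) + 15 = -97
T[6] = 3·(-97) + (-33) + 18 = -306
T[7] = 3·(-306) + (-97) + 21 = -994
T[8] = 3·(-994) + (-306) + 24 = -3264
T[9] = 3·(-3264) + (-994) + 27 = -10759
T[10] = 3·(-10759) + (-3264) + 30 = -35511

-35511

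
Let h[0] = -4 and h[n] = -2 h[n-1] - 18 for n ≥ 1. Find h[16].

131066

The fixed point is -18/(1 + 2) = -6, so h[n] + 6 = -2(h[n-1] + 6).
Hence h[n] = 2·(-2)^n - 6.
h[16] = 2·(-2)^{16} - 6 = 2·65536 - 6 = 131066.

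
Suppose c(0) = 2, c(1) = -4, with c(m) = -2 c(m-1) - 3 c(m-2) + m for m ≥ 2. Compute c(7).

c(2) = -2(-4) - 3(2) + 2 = 4
c(3) = -2(4) - 3(-4) + 3 = 7
c(4) = -2(7) - 3(4) + 4 = -22
c(5) = -2(-22) - 3(7) + 5 = 28
c(6) = -2(28) - 3(-22) + 6 = 16
c(7) = -2(16) - 3(28) + 7 = -109

-109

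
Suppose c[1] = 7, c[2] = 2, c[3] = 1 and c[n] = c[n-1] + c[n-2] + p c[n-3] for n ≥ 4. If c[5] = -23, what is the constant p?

-3

c[4] = 3 + 7p
c[5] = 4 + 9p
So 4 + 9p = -23, giving p = -3.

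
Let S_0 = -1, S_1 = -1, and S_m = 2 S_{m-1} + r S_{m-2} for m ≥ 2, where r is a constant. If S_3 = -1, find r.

-1

S_2 = -2 - r
S_3 = -4 - 3r
So -4 - 3r = -1, giving r = -1.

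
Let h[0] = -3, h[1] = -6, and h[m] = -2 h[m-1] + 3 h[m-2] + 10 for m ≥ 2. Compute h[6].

1013

h[2] = -2(-6) + 3(-3) + 10 = 13
h[3] = -2(13) + 3(-6) + 10 = -34
h[4] = -2(-34) + 3(13) + 10 = 117
h[5] = -2(117) + 3(-34) + 10 = -326
h[6] = -2(-326) + 3(117) + 10 = 1013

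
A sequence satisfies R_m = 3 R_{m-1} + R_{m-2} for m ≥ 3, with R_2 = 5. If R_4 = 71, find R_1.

7

Let R_1 = y.
R_3 = 15 + y
R_4 = 50 + 3y
So 50 + 3y = 71, giving y = 7.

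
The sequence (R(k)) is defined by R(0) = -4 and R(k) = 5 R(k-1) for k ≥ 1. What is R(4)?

-2500

R(1) = 5(-4) = -20
R(2) = 5(-20) = -100
R(3) = 5(-100) = -500
R(4) = 5(-500) = -2500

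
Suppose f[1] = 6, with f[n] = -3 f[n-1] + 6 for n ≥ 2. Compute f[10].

f[2] = -3(6) + 6 = -12
f[3] = -3(-12) + 6 = 42
f[4] = -3(42) + 6 = -120
f[5] = -3(-120) + 6 = 366
f[6] = -3(366) + 6 = -1092
f[7] = -3(-1092) + 6 = 3282
f[8] = -3(3282) + 6 = -9840
f[9] = -3(-9840) + 6 = 29526
f[10] = -3(29526) + 6 = -88572

-88572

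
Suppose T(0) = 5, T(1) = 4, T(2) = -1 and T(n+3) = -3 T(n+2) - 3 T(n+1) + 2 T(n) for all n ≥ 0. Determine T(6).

T(3) = -3*(-1) - 3*4 + 2*5 = 1
T(4) = -3*1 - 3*(-1) + 2*4 = 8
T(5) = -3*8 - 3*1 + 2*(-1) = -29
T(6) = -3*(-29) - 3*8 + 2*1 = 65

65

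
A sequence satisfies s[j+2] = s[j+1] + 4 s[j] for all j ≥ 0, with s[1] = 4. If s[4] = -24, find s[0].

-3

Let s[0] = z.
s[2] = 4 + 4z
s[3] = 20 + 4z
s[4] = 36 + 20z
So 36 + 20z = -24, giving z = -3.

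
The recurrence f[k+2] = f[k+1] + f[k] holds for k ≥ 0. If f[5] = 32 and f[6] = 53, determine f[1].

Rearranging, f[k-2] = f[k] - f[k-1].
f[4] = 53 - 32 = 21
f[3] = 32 - 21 = 11
f[2] = 21 - 11 = 10
f[1] = 11 - 10 = 1

1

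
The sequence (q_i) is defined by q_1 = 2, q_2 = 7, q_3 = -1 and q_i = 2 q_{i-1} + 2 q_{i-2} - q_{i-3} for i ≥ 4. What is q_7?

98

q_4 = 2*(-1) + 2*7 - 2 = 10
q_5 = 2*10 + 2*(-1) - 7 = 11
q_6 = 2*11 + 2*10 - (-1) = 43
q_7 = 2*43 + 2*11 - 10 = 98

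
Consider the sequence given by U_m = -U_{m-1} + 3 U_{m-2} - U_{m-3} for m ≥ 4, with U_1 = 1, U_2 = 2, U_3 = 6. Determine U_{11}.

2502

U_4 = -6 + 3*2 - 1 = -1
U_5 = -(-1) + 3*6 - 2 = 17
U_6 = -17 + 3*(-1) - 6 = -26
U_7 = -(-26) + 3*17 - (-1) = 78
U_8 = -78 + 3*(-26) - 17 = -173
U_9 = -(-173) + 3*78 - (-26) = 433
U_{10} = -433 + 3*(-173) - 78 = -1030
U_{11} = -(-1030) + 3*433 - (-173) = 2502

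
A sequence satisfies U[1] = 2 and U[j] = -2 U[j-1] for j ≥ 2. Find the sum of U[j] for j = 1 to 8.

U[2] = -2*2 = -4
U[3] = -2*(-4) = 8
U[4] = -2*8 = -16
U[5] = -2*(-16) = 32
U[6] = -2*32 = -64
U[7] = -2*(-64) = 128
U[8] = -2*128 = -256
Sum = 2 + (-4) + 8 + (-16) + 32 + (-64) + 128 + (-256) = -170

-170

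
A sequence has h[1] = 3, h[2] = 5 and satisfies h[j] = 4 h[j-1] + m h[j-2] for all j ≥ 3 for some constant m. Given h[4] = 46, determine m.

h[3] = 20 + 3m
h[4] = 80 + 17m
So 80 + 17m = 46, giving m = -2.

-2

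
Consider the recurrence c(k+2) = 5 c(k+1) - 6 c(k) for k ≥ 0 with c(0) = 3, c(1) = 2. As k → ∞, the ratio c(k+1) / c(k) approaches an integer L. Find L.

3

The characteristic equation is r^2 - 5r + 6 = 0, which factors as (r - 3)(r - 2) = 0.
So the roots are 3 and 2. Since |3| > |2| and the coefficient of 3^k is non-zero, the ratio tends to 3.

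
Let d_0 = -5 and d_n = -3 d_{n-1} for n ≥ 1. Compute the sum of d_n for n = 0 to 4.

-305

d_1 = -3*(-5) = 15
d_2 = -3*15 = -45
d_3 = -3*(-45) = 135
d_4 = -3*135 = -405
Sum = (-5) + 15 + (-45) + 135 + (-405) = -305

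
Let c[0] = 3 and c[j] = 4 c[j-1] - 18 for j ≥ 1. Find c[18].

-206158430202

The fixed point is -18/(1 - 4) = 6, so c[j] - 6 = 4(c[j-1] - 6).
Hence c[j] = -3·4^j + 6.
c[18] = -3·4^{18} + 6 = -3·68719476736 + 6 = -206158430202.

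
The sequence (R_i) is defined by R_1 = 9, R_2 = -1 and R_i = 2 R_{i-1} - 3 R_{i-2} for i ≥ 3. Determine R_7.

R_3 = 2·(-1) - 3·9 = -29
R_4 = 2·(-29) - 3·(-1) = -55
R_5 = 2·(-55) - 3·(-29) = -23
R_6 = 2·(-23) - 3·(-55) = 119
R_7 = 2·119 - 3·(-23) = 307

307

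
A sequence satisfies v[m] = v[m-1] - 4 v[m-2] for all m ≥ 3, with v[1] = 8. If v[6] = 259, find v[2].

Let v[2] = x.
v[3] = -32 + x
v[4] = -32 - 3x
v[5] = 96 - 7x
v[6] = 224 + 5x
So 224 + 5x = 259, giving x = 7.

7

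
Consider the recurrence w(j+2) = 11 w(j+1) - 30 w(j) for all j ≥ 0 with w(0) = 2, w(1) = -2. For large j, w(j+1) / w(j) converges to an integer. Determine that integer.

The characteristic equation is r^2 - 11r + 30 = 0, which factors as (r - 6)(r - 5) = 0.
So the roots are 6 and 5. Since |6| > |5| and the coefficient of 6^j is non-zero, the ratio tends to 6.

6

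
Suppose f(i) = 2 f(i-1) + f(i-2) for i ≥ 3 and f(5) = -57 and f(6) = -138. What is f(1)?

Rearranging, f(i-2) = f(i) - 2 f(i-1).
f(4) = -138 - 2·(-57) = -24
f(3) = -57 - 2·(-24) = -9
f(2) = -24 - 2·(-9) = -6
f(1) = -9 - 2·(-6) = 3

3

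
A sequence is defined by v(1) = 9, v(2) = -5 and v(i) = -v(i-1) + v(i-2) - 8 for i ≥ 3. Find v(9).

150

v(3) = -(-5) + 9 - 8 = 6
v(4) = -6 + (-5) - 8 = -19
v(5) = -(-19) + 6 - 8 = 17
v(6) = -17 + (-19) - 8 = -44
v(7) = -(-44) + 17 - 8 = 53
v(8) = -53 + (-44) - 8 = -105
v(9) = -(-105) + 53 - 8 = 150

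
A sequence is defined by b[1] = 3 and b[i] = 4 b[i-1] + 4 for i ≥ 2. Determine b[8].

70996

b[2] = 4(3) + 4 = 16
b[3] = 4(16) + 4 = 68
b[4] = 4(68) + 4 = 276
b[5] = 4(276) + 4 = 1108
b[6] = 4(1108) + 4 = 4436
b[7] = 4(4436) + 4 = 17748
b[8] = 4(17748) + 4 = 70996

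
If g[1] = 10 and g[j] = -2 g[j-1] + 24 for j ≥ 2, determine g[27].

The fixed point is 24/(1 + 2) = 8, so g[j] - 8 = -2(g[j-1] - 8).
Hence g[j] = 2·(-2)^{j-1} + 8.
g[27] = 2·(-2)^{26} + 8 = 2·67108864 + 8 = 134217736.

134217736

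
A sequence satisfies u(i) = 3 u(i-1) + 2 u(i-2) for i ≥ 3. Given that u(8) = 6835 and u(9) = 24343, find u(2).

5

Rearranging, u(i-2) = (u(i) - 3 u(i-1)) / 2.
u(7) = (24343 - 3·6835) / 2 = 3838/2 = 1919
u(6) = (6835 - 3·1919) / 2 = 1078/2 = 539
u(5) = (1919 - 3·539) / 2 = 302/2 = 151
u(4) = (539 - 3·151) / 2 = 86/2 = 43
u(3) = (151 - 3·43) / 2 = 22/2 = 11
u(2) = (43 - 3·11) / 2 = 10/2 = 5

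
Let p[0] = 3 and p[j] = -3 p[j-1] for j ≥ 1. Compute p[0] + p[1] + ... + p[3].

p[1] = -3*3 = -9
p[2] = -3*(-9) = 27
p[3] = -3*27 = -81
Sum = 3 + (-9) + 27 + (-81) = -60

-60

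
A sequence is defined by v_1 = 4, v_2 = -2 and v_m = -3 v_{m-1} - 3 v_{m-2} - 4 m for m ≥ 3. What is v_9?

v_3 = -3·(-2) - 3·4 - 12 = -18
v_4 = -3·(-18) - 3·(-2) - 16 = 44
v_5 = -3·44 - 3·(-18) - 20 = -98
v_6 = -3·(-98) - 3·44 - 24 = 138
v_7 = -3·138 - 3·(-98) - 28 = -148
v_8 = -3·(-148) - 3·138 - 32 = -2
v_9 = -3·(-2) - 3·(-148) - 36 = 414

414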